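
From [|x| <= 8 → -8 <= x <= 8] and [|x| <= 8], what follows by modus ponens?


Modus ponens: from (P → Q) and P, infer Q.
P = '|x| <= 8' is asserted, and P → Q holds, so Q follows.

-8 <= x <= 8.


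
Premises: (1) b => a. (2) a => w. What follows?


Hypothetical syllogism: from (P → Q) and (Q → R), infer (P → R).
Chain the two implications through the shared middle term 'a'.

b => w


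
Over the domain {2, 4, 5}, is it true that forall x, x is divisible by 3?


Evaluate the predicate on each element: 2:False, 4:False, 5:False.
Counterexample x = 2 fails the predicate.

False


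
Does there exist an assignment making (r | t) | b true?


Search for a satisfying assignment over {b, r, t}.
Try b=True, r=False, t=False: the formula evaluates to True.
A satisfying assignment exists.

Satisfiable.


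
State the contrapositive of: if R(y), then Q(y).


The contrapositive of (P → Q) is (¬Q → ¬P); it is logically equivalent to the original.
Here P = 'R(y)' and Q = 'Q(y)'.

If not (Q(y)), then not (R(y)).


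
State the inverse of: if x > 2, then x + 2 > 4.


The inverse of (P → Q) is (¬P → ¬Q). It is equivalent to the converse, not to the original.
Here P = 'x > 2' and Q = 'x + 2 > 4'.

If not (x > 2), then not (x + 2 > 4).


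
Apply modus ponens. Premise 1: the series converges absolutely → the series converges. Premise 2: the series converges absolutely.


Modus ponens: from (P → Q) and P, infer Q.
P = 'the series converges absolutely' is asserted, and P → Q holds, so Q follows.

the series converges.


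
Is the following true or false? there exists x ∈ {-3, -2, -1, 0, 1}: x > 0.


Evaluate the predicate on each element: -3:F, -2:F, -1:F, 0:F, 1:T.
Witness x = 1 satisfies the predicate.

T


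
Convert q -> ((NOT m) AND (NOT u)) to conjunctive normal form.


Step 1: Rewrite q → ((¬m) ∧ (¬u)) as ¬q ∨ ((¬m) ∧ (¬u)).
Step 2: Distribute ∨ over ∧.

((NOT q) OR (NOT m)) AND ((NOT q) OR (NOT u))


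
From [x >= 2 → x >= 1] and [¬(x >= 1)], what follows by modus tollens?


Modus tollens: from (P → Q) and ¬Q, infer ¬P.
Q = 'x >= 1' is denied; since P → Q, P must also fail.

Not (x >= 2).


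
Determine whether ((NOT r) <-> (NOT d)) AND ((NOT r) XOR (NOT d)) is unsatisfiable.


Truth table over {d, r}:
d | r | φ
---------
F | F | F
T | F | F
F | T | F
T | T | F
Every row is false.

Yes, it is a contradiction.


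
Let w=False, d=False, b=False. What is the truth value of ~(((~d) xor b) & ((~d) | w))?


Substitute w=False, d=False, b=False:
~d = True
(~d) xor b = True xor False = True
~d = True
(~d) | w = True | False = True
((~d) xor b) & ((~d) | w) = True & True = True
~(((~d) xor b) & ((~d) | w)) = False

False


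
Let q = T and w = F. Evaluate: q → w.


Implication is false only when antecedent is true and consequent is false.
Substitute: q=T, w=F.
T → F evaluates to F.

F


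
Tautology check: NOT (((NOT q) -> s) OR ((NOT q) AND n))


Build the truth table over {n, q, s}:
n | q | s | φ
-------------
F | F | F | T
T | F | F | F
F | T | F | F
T | T | F | F
F | F | T | F
T | F | T | F
F | T | T | F
T | T | T | F
Counterexample at row 2: with n=T, q=F, s=F, the formula is F.

No, it is not a tautology.


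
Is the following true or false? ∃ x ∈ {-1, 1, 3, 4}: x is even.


Evaluate the predicate on each element: -1:F, 1:F, 3:F, 4:T.
Witness x = 4 satisfies the predicate.

T


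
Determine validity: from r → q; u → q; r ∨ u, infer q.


This matches the form of proof by cases: the conclusion follows in every model of the premises.

Valid.


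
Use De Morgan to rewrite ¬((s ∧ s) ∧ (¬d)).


De Morgan: the negation of a conjunction is the disjunction of the negations.
Distribute ¬ across ∧, flipping it to ∨, and negate each literal.

((¬s) ∨ (¬s)) ∨ d


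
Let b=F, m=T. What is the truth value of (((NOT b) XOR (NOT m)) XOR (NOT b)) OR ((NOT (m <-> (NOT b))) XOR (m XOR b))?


Substitute b=F, m=T:
… (earlier sub-steps elided)
NOT m = F
(NOT b) XOR (NOT m) = T XOR F = T
NOT b = T
((NOT b) XOR (NOT m)) XOR (NOT b) = T XOR T = F
NOT b = T
m <-> (NOT b) = T <-> T = T
NOT (m <-> (NOT b)) = F
m XOR b = T XOR F = T
(NOT (m <-> (NOT b))) XOR (m XOR b) = F XOR T = T
(((NOT b) XOR (NOT m)) XOR (NOT b)) OR ((NOT (m <-> (NOT b))) XOR (m XOR b)) = F OR T = T

T


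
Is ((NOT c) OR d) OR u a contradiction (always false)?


Truth table over {c, d, u}:
c | d | u | φ
-------------
F | F | F | T
T | F | F | F
F | T | F | T
T | T | F | T
F | F | T | T
T | F | T | T
F | T | T | T
T | T | T | T
Satisfying assignment at row 1: c=F, d=F, u=F gives T.

No, it is not a contradiction.


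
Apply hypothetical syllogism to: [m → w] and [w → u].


Hypothetical syllogism: from (P → Q) and (Q → R), infer (P → R).
Chain the two implications through the shared middle term 'w'.

m → u


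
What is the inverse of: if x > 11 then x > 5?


The inverse of (P → Q) is (¬P → ¬Q). It is equivalent to the converse, not to the original.
Here P = 'x > 11' and Q = 'x > 5'.

If not (x > 11), then not (x > 5).


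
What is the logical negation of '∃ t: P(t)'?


¬(∀ x: φ) = ∃ x: ¬φ, and ¬(∃ x: φ) = ∀ x: ¬φ.
Apply to the existential statement.

∀ t: ¬(P(t))


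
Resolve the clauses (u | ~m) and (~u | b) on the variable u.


The clauses contain complementary literals u and ~u.
Resolution eliminates this pair and disjoins the remaining literals (merging duplicates).

(~m | b)


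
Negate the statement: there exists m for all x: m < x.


Negation flips each quantifier (∀↔∃) and negates the inner predicate.
¬(there exists m for all x: φ) = for all m there exists x: ¬φ.

for all m there exists x: NOT(m < x)


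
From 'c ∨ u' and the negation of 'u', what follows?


Disjunctive syllogism: from (P ∨ Q) and ¬P, infer Q.
One disjunct, 'u', is ruled out; the other must hold.

c


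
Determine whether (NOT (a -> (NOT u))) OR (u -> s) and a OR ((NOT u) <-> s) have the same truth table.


Compare truth tables:
a | s | u | φ | ψ
-----------------
F | F | F | T | F
T | F | F | T | T
F | T | F | T | T
T | T | F | T | T
F | F | T | F | T
T | F | T | T | T
F | T | T | T | F
T | T | T | T | T
They differ at row 1 (a=F, s=F, u=F): φ=T but ψ=F.

No, they are not logically equivalent.


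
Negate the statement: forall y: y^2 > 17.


¬(forall x: φ) = exists x: ¬φ, and ¬(exists x: φ) = forall x: ¬φ.
Apply to the universal statement.

exists y: ~(y^2 > 17)


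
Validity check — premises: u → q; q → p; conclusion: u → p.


This matches the form of hypothetical syllogism: the conclusion follows in every model of the premises.

Valid.


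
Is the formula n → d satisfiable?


Search for a satisfying assignment over {d, n}.
Try d=F, n=F: the formula evaluates to T.
A satisfying assignment exists.

Satisfiable.


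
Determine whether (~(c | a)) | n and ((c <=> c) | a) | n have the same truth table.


Compare truth tables:
a | c | n | φ | ψ
-----------------
False | False | False | True | True
True | False | False | False | True
False | True | False | False | True
True | True | False | False | True
False | False | True | True | True
True | False | True | True | True
False | True | True | True | True
True | True | True | True | True
They differ at row 2 (a=True, c=False, n=False): φ=False but ψ=True.

No, they are not logically equivalent.


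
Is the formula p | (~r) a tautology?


Build the truth table over {p, r}:
p | r | φ
---------
False | False | True
True | False | True
False | True | False
True | True | True
Counterexample at row 3: with p=False, r=True, the formula is False.

No, it is not a tautology.


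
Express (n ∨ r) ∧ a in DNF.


Step 1: Distribute ∧ over ∨: (n ∨ r) ∧ a = (n ∧ a) ∨ (r ∧ a).

(n ∧ a) ∨ (r ∧ a)


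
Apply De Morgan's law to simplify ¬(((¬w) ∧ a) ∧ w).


De Morgan: the negation of a conjunction is the disjunction of the negations.
Distribute ¬ across ∧, flipping it to ∨, and negate each literal.

(w ∨ (¬a)) ∨ (¬w)


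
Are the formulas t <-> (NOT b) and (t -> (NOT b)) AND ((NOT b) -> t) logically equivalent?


Compare truth tables:
b | t | φ | ψ
-------------
F | F | F | F
T | F | T | T
F | T | T | T
T | T | F | F
The columns φ and ψ agree on every row.

Yes, they are logically equivalent.


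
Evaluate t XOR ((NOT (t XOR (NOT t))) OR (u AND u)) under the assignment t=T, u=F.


Substitute t=T, u=F:
NOT t = F
t XOR (NOT t) = T XOR F = T
NOT (t XOR (NOT t)) = F
u AND u = F AND F = F
(NOT (t XOR (NOT t))) OR (u AND u) = F OR F = F
t XOR ((NOT (t XOR (NOT t))) OR (u AND u)) = T XOR F = T

T


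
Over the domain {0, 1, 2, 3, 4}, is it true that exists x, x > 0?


Evaluate the predicate on each element: 0:False, 1:True, 2:True, 3:True, 4:True.
Witness x = 1 satisfies the predicate.

True


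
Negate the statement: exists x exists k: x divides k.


Negation flips each quantifier (∀↔∃) and negates the inner predicate.
¬(exists x exists k: φ) = forall x forall k: ¬φ.

forall x forall k: ~(x divides k)


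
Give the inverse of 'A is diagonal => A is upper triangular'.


The inverse of (P → Q) is (¬P → ¬Q). It is equivalent to the converse, not to the original.
Here P = 'A is diagonal' and Q = 'A is upper triangular'.

If not (A is diagonal), then not (A is upper triangular).


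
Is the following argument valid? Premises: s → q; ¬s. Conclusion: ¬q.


This is denying the antecedent (fallacy). There exist truth assignments where the premises are all true but the conclusion is false.

Invalid.


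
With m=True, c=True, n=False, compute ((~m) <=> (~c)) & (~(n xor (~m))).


Substitute m=True, c=True, n=False:
~m = False
~c = False
(~m) <=> (~c) = False <=> False = True
~m = False
n xor (~m) = False xor False = False
~(n xor (~m)) = True
((~m) <=> (~c)) & (~(n xor (~m))) = True & True = True

True


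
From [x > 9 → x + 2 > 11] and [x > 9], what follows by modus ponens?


Modus ponens: from (P → Q) and P, infer Q.
P = 'x > 9' is asserted, and P → Q holds, so Q follows.

x + 2 > 11.


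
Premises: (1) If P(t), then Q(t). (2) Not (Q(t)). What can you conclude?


Modus tollens: from (P → Q) and ¬Q, infer ¬P.
Q = 'Q(t)' is denied; since P → Q, P must also fail.

Not (P(t)).


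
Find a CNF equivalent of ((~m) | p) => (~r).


Step 1: Rewrite as ¬((¬m) ∨ p) ∨ (¬r) = (¬(¬m) ∧ ¬p) ∨ (¬r).
Step 2: Distribute ∨ over ∧.
Step 3: Eliminate any double negations (¬¬X = X).

(m | (~r)) & ((~p) | (~r))


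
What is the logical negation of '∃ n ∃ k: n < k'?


Negation flips each quantifier (∀↔∃) and negates the inner predicate.
¬(∃ n ∃ k: φ) = ∀ n ∀ k: ¬φ.

∀ n ∀ k: ¬(n < k)


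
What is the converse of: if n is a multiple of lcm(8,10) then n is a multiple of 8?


The converse of (P → Q) is (Q → P). It is not in general equivalent to the original.
Here P = 'n is a multiple of lcm(8,10)' and Q = 'n is a multiple of 8'.

If n is a multiple of 8, then n is a multiple of lcm(8,10).


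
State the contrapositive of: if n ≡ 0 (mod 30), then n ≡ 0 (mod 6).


The contrapositive of (P → Q) is (¬Q → ¬P); it is logically equivalent to the original.
Here P = 'n ≡ 0 (mod 30)' and Q = 'n ≡ 0 (mod 6)'.

If not (n ≡ 0 (mod 6)), then not (n ≡ 0 (mod 30)).


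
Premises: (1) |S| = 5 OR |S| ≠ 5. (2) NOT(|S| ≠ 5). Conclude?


Disjunctive syllogism: from (P ∨ Q) and ¬P, infer Q.
One disjunct, '|S| ≠ 5', is ruled out; the other must hold.

|S| = 5


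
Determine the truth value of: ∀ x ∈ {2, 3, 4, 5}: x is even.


Evaluate the predicate on each element: 2:T, 3:F, 4:T, 5:F.
Counterexample x = 3 fails the predicate.

F


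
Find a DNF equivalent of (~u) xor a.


Step 1: (¬u) ⊕ a is true exactly when they disagree: ((¬u) ∧ ¬a) ∨ (¬(¬u) ∧ a).
Step 2: Eliminate any double negations (¬¬X = X).

((~u) & (~a)) | (u & a)


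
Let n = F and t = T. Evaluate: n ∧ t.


Conjunction is true only when both operands are true.
Substitute: n=F, t=T.
F ∧ T evaluates to F.

F


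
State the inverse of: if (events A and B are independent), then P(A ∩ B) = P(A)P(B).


The inverse of (P → Q) is (¬P → ¬Q). It is equivalent to the converse, not to the original.
Here P = '(events A and B are independent)' and Q = 'P(A ∩ B) = P(A)P(B)'.

If not ((events A and B are independent)), then not (P(A ∩ B) = P(A)P(B)).


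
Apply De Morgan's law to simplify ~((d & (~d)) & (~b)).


De Morgan: the negation of a conjunction is the disjunction of the negations.
Distribute ~ across &, flipping it to |, and negate each literal.

((~d) | d) | b


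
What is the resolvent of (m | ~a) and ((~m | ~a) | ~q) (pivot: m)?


The clauses contain complementary literals m and ~m.
Resolution eliminates this pair and disjoins the remaining literals (merging duplicates).

(~a | ~q)


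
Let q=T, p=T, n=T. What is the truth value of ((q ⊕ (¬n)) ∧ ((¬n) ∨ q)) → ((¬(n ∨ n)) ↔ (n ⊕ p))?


Substitute q=T, p=T, n=T:
¬n = F
q ⊕ (¬n) = T ⊕ F = T
¬n = F
(¬n) ∨ q = F ∨ T = T
(q ⊕ (¬n)) ∧ ((¬n) ∨ q) = T ∧ T = T
n ∨ n = T ∨ T = T
¬(n ∨ n) = F
n ⊕ p = T ⊕ T = F
(¬(n ∨ n)) ↔ (n ⊕ p) = F ↔ F = T
((q ⊕ (¬n)) ∧ ((¬n) ∨ q)) → ((¬(n ∨ n)) ↔ (n ⊕ p)) = T → T = T

T


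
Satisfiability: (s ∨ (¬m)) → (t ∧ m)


Search for a satisfying assignment over {m, s, t}.
Try m=T, s=F, t=F: the formula evaluates to T.
A satisfying assignment exists.

Satisfiable.


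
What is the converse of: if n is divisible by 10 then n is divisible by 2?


The converse of (P → Q) is (Q → P). It is not in general equivalent to the original.
Here P = 'n is divisible by 10' and Q = 'n is divisible by 2'.

If n is divisible by 2, then n is divisible by 10.


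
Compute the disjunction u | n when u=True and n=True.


Disjunction is false only when both operands are false.
Substitute: u=True, n=True.
True | True evaluates to True.

True


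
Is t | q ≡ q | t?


Compare truth tables:
q | t | φ | ψ
-------------
False | False | False | False
True | False | True | True
False | True | True | True
True | True | True | True
The columns φ and ψ agree on every row.

Yes, they are logically equivalent.


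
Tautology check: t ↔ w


Build the truth table over {t, w}:
t | w | φ
---------
F | F | T
T | F | F
F | T | F
T | T | T
Counterexample at row 2: with t=T, w=F, the formula is F.

No, it is not a tautology.


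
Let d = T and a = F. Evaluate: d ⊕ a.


Exclusive or is true when exactly one operand is true.
Substitute: d=T, a=F.
T ⊕ F evaluates to T.

T


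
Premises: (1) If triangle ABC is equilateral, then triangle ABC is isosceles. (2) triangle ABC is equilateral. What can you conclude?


Modus ponens: from (P → Q) and P, infer Q.
P = 'triangle ABC is equilateral' is asserted, and P → Q holds, so Q follows.

triangle ABC is isosceles.


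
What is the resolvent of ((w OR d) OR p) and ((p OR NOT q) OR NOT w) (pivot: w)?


The clauses contain complementary literals w and NOTw.
Resolution eliminates this pair and disjoins the remaining literals (merging duplicates).

((p OR d) OR NOT q)


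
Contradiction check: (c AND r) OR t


Truth table over {c, r, t}:
c | r | t | φ
-------------
F | F | F | F
T | F | F | F
F | T | F | F
T | T | F | T
F | F | T | T
T | F | T | T
F | T | T | T
T | T | T | T
Satisfying assignment at row 4: c=T, r=T, t=F gives T.

No, it is not a contradiction.


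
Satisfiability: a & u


Search for a satisfying assignment over {a, u}.
Try a=True, u=True: the formula evaluates to True.
A satisfying assignment exists.

Satisfiable.


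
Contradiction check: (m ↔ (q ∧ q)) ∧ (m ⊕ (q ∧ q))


Truth table over {m, q}:
m | q | φ
---------
F | F | F
T | F | F
F | T | F
T | T | F
Every row is false.

Yes, it is a contradiction.


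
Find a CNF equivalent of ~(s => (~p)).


Step 1: Rewrite s → (¬p) as ¬s ∨ (¬p).
Step 2: Negate: ¬(¬s ∨ (¬p)) = s ∧ ¬(¬p) (De Morgan + double negation).
Step 3: Eliminate any double negations (¬¬X = X).

s & p


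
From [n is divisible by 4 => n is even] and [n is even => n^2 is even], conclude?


Hypothetical syllogism: from (P → Q) and (Q → R), infer (P → R).
Chain the two implications through the shared middle term 'n is even'.

n is divisible by 4 => n^2 is even


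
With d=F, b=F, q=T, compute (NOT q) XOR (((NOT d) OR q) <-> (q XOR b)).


Substitute d=F, b=F, q=T:
NOT q = F
NOT d = T
(NOT d) OR q = T OR T = T
q XOR b = T XOR F = T
((NOT d) OR q) <-> (q XOR b) = T <-> T = T
(NOT q) XOR (((NOT d) OR q) <-> (q XOR b)) = F XOR T = T

T


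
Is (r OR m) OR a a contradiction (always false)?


Truth table over {a, m, r}:
a | m | r | φ
-------------
F | F | F | F
T | F | F | T
F | T | F | T
T | T | F | T
F | F | T | T
T | F | T | T
F | T | T | T
T | T | T | T
Satisfying assignment at row 2: a=T, m=F, r=F gives T.

No, it is not a contradiction.


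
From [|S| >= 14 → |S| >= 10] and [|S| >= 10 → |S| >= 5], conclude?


Hypothetical syllogism: from (P → Q) and (Q → R), infer (P → R).
Chain the two implications through the shared middle term '|S| >= 10'.

|S| >= 14 → |S| >= 5


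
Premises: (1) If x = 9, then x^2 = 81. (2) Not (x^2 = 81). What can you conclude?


Modus tollens: from (P → Q) and ¬Q, infer ¬P.
Q = 'x^2 = 81' is denied; since P → Q, P must also fail.

Not (x = 9).


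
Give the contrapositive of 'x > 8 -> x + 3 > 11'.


The contrapositive of (P → Q) is (¬Q → ¬P); it is logically equivalent to the original.
Here P = 'x > 8' and Q = 'x + 3 > 11'.

If not (x + 3 > 11), then not (x > 8).


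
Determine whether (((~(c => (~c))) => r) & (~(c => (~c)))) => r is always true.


Build the truth table over {c, r}:
c | r | φ
---------
False | False | True
True | False | True
False | True | True
True | True | True
Every row evaluates to true.

Yes, it is a tautology.


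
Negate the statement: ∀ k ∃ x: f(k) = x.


Negation flips each quantifier (∀↔∃) and negates the inner predicate.
¬(∀ k ∃ x: φ) = ∃ k ∀ x: ¬φ.

∃ k ∀ x: ¬(f(k) = x)


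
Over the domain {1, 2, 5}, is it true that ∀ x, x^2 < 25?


Evaluate the predicate on each element: 1:T, 2:T, 5:F.
Counterexample x = 5 fails the predicate.

F


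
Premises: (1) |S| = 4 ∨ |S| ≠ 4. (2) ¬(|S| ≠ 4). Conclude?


Disjunctive syllogism: from (P ∨ Q) and ¬P, infer Q.
One disjunct, '|S| ≠ 4', is ruled out; the other must hold.

|S| = 4


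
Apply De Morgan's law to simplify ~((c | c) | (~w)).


De Morgan: the negation of a disjunction is the conjunction of the negations.
Distribute ~ across |, flipping it to &, and negate each literal.

((~c) & (~c)) & w


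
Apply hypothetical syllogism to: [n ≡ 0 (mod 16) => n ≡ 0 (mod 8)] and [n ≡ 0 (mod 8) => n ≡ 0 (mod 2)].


Hypothetical syllogism: from (P → Q) and (Q → R), infer (P → R).
Chain the two implications through the shared middle term 'n ≡ 0 (mod 8)'.

n ≡ 0 (mod 16) => n ≡ 0 (mod 2)


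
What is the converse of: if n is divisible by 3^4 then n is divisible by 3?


The converse of (P → Q) is (Q → P). It is not in general equivalent to the original.
Here P = 'n is divisible by 3^4' and Q = 'n is divisible by 3'.

If n is divisible by 3, then n is divisible by 3^4.


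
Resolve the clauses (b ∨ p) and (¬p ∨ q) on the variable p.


The clauses contain complementary literals p and ¬p.
Resolution eliminates this pair and disjoins the remaining literals (merging duplicates).

(b ∨ q)


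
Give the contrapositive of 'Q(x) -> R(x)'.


The contrapositive of (P → Q) is (¬Q → ¬P); it is logically equivalent to the original.
Here P = 'Q(x)' and Q = 'R(x)'.

If not (R(x)), then not (Q(x)).


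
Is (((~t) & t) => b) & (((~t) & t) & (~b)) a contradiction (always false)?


Truth table over {b, t}:
b | t | φ
---------
False | False | False
True | False | False
False | True | False
True | True | False
Every row is false.

Yes, it is a contradiction.


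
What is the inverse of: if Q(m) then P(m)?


The inverse of (P → Q) is (¬P → ¬Q). It is equivalent to the converse, not to the original.
Here P = 'Q(m)' and Q = 'P(m)'.

If not (Q(m)), then not (P(m)).


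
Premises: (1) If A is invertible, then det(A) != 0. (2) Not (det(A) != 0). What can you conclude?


Modus tollens: from (P → Q) and ¬Q, infer ¬P.
Q = 'det(A) != 0' is denied; since P → Q, P must also fail.

Not (A is invertible).


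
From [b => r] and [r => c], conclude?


Hypothetical syllogism: from (P → Q) and (Q → R), infer (P → R).
Chain the two implications through the shared middle term 'r'.

b => c


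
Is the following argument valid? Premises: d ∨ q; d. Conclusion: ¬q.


This is affirming a disjunct (fallacy). There exist truth assignments where the premises are all true but the conclusion is false.

Invalid.


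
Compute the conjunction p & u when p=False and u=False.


Conjunction is true only when both operands are true.
Substitute: p=False, u=False.
False & False evaluates to False.

False


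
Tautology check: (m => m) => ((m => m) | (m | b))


Build the truth table over {b, m}:
b | m | φ
---------
False | False | True
True | False | True
False | True | True
True | True | True
Every row evaluates to true.

Yes, it is a tautology.


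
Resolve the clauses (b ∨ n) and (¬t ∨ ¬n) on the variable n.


The clauses contain complementary literals n and ¬n.
Resolution eliminates this pair and disjoins the remaining literals (merging duplicates).

(b ∨ ¬t)


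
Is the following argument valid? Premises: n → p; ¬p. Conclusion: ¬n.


This matches the form of modus tollens: the conclusion follows in every model of the premises.

Valid.


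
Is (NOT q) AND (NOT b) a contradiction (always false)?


Truth table over {b, q}:
b | q | φ
---------
F | F | T
T | F | F
F | T | F
T | T | F
Satisfying assignment at row 1: b=F, q=F gives T.

No, it is not a contradiction.


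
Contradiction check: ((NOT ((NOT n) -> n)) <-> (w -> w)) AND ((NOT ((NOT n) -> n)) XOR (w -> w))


Truth table over {n, w}:
n | w | φ
---------
F | F | F
T | F | F
F | T | F
T | T | F
Every row is false.

Yes, it is a contradiction.


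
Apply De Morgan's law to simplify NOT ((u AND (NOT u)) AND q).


De Morgan: the negation of a conjunction is the disjunction of the negations.
Distribute NOT across AND, flipping it to OR, and negate each literal.

((NOT u) OR u) OR (NOT q)


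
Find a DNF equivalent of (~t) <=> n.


Step 1: (¬t) ↔ n is true exactly when both agree: ((¬t) ∧ n) ∨ (¬(¬t) ∧ ¬n).
Step 2: Eliminate any double negations (¬¬X = X).

((~t) & n) | (t & (~n))


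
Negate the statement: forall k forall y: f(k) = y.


Negation flips each quantifier (∀↔∃) and negates the inner predicate.
¬(forall k forall y: φ) = exists k exists y: ¬φ.

exists k exists y: ~(f(k) = y)


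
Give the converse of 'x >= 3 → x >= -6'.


The converse of (P → Q) is (Q → P). It is not in general equivalent to the original.
Here P = 'x >= 3' and Q = 'x >= -6'.

If x >= -6, then x >= 3.


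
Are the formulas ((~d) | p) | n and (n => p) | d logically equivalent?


Compare truth tables:
d | n | p | φ | ψ
-----------------
False | False | False | True | True
True | False | False | False | True
False | True | False | True | False
True | True | False | True | True
False | False | True | True | True
True | False | True | True | True
False | True | True | True | True
True | True | True | True | True
They differ at row 2 (d=True, n=False, p=False): φ=False but ψ=True.

No, they are not logically equivalent.


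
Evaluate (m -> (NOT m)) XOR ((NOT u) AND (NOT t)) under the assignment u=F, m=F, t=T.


Substitute u=F, m=F, t=T:
NOT m = T
m -> (NOT m) = F -> T = T
NOT u = T
NOT t = F
(NOT u) AND (NOT t) = T AND F = F
(m -> (NOT m)) XOR ((NOT u) AND (NOT t)) = T XOR F = T

T


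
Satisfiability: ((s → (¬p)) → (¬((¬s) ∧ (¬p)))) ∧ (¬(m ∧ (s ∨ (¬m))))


Search for a satisfying assignment over {m, p, s}.
Try m=F, p=T, s=F: the formula evaluates to T.
A satisfying assignment exists.

Satisfiable.


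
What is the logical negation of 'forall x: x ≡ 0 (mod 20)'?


¬(forall x: φ) = exists x: ¬φ, and ¬(exists x: φ) = forall x: ¬φ.
Apply to the universal statement.

exists x: ~(x ≡ 0 (mod 20))


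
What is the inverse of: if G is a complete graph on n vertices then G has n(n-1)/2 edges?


The inverse of (P → Q) is (¬P → ¬Q). It is equivalent to the converse, not to the original.
Here P = 'G is a complete graph on n vertices' and Q = 'G has n(n-1)/2 edges'.

If not (G is a complete graph on n vertices), then not (G has n(n-1)/2 edges).


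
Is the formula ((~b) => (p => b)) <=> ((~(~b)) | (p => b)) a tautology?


Build the truth table over {b, p}:
b | p | φ
---------
False | False | True
True | False | True
False | True | True
True | True | True
Every row evaluates to true.

Yes, it is a tautology.


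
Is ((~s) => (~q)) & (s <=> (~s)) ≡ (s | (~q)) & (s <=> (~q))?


Compare truth tables:
q | s | φ | ψ
-------------
False | False | False | False
True | False | False | False
False | True | False | True
True | True | False | False
They differ at row 3 (q=False, s=True): φ=False but ψ=True.

No, they are not logically equivalent.


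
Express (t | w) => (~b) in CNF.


Step 1: Rewrite as ¬(t ∨ w) ∨ (¬b) = (¬t ∧ ¬w) ∨ (¬b).
Step 2: Distribute ∨ over ∧.

((~t) | (~b)) & ((~w) | (~b))


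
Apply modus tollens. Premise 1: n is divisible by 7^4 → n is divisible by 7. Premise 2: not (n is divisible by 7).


Modus tollens: from (P → Q) and ¬Q, infer ¬P.
Q = 'n is divisible by 7' is denied; since P → Q, P must also fail.

Not (n is divisible by 7^4).


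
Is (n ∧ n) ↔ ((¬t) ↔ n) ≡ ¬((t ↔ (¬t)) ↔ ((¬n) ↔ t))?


Compare truth tables:
n | t | φ | ψ
-------------
F | F | T | F
T | F | T | T
F | T | F | T
T | T | F | F
They differ at row 1 (n=F, t=F): φ=T but ψ=F.

No, they are not logically equivalent.


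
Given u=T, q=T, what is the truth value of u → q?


Implication is false only when antecedent is true and consequent is false.
Substitute: u=T, q=T.
T → T evaluates to T.

T


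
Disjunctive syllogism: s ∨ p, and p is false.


Disjunctive syllogism: from (P ∨ Q) and ¬P, infer Q.
One disjunct, 'p', is ruled out; the other must hold.

s


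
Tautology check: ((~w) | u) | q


Build the truth table over {q, u, w}:
q | u | w | φ
-------------
False | False | False | True
True | False | False | True
False | True | False | True
True | True | False | True
False | False | True | False
True | False | True | True
False | True | True | True
True | True | True | True
Counterexample at row 5: with q=False, u=False, w=True, the formula is False.

No, it is not a tautology.


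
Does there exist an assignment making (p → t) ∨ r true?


Search for a satisfying assignment over {p, r, t}.
Try p=F, r=F, t=F: the formula evaluates to T.
A satisfying assignment exists.

Satisfiable.


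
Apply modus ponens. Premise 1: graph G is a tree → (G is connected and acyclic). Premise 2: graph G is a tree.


Modus ponens: from (P → Q) and P, infer Q.
P = 'graph G is a tree' is asserted, and P → Q holds, so Q follows.

(G is connected and acyclic).


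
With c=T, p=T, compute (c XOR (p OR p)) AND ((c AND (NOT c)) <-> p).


Substitute c=T, p=T:
p OR p = T OR T = T
c XOR (p OR p) = T XOR T = F
NOT c = F
c AND (NOT c) = T AND F = F
(c AND (NOT c)) <-> p = F <-> T = F
(c XOR (p OR p)) AND ((c AND (NOT c)) <-> p) = F AND F = F

F


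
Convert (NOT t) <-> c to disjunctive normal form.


Step 1: (¬t) ↔ c is true exactly when both agree: ((¬t) ∧ c) ∨ (¬(¬t) ∧ ¬c).
Step 2: Eliminate any double negations (¬¬X = X).

((NOT t) AND c) OR (t AND (NOT c))


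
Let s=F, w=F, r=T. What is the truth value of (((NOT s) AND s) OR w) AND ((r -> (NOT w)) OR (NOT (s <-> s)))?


Substitute s=F, w=F, r=T:
NOT s = T
(NOT s) AND s = T AND F = F
((NOT s) AND s) OR w = F OR F = F
NOT w = T
r -> (NOT w) = T -> T = T
s <-> s = F <-> F = T
NOT (s <-> s) = F
(r -> (NOT w)) OR (NOT (s <-> s)) = T OR F = T
(((NOT s) AND s) OR w) AND ((r -> (NOT w)) OR (NOT (s <-> s))) = F AND T = F

F


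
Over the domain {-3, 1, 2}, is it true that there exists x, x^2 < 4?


Evaluate the predicate on each element: -3:F, 1:T, 2:F.
Witness x = 1 satisfies the predicate.

T


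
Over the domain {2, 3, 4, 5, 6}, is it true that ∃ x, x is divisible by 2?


Evaluate the predicate on each element: 2:T, 3:F, 4:T, 5:F, 6:T.
Witness x = 2 satisfies the predicate.

T


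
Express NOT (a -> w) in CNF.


Step 1: Rewrite a → w as ¬a ∨ w.
Step 2: Negate: ¬(¬a ∨ w) = a ∧ ¬w (De Morgan + double negation).

a AND (NOT w)


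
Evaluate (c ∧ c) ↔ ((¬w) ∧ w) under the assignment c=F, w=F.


Substitute c=F, w=F:
c ∧ c = F ∧ F = F
¬w = T
(¬w) ∧ w = T ∧ F = F
(c ∧ c) ↔ ((¬w) ∧ w) = F ↔ F = T

T


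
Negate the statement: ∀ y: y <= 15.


¬(∀ x: φ) = ∃ x: ¬φ, and ¬(∃ x: φ) = ∀ x: ¬φ.
Apply to the universal statement.

∃ y: ¬(y <= 15)


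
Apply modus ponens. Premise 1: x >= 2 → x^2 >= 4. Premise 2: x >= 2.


Modus ponens: from (P → Q) and P, infer Q.
P = 'x >= 2' is asserted, and P → Q holds, so Q follows.

x^2 >= 4.


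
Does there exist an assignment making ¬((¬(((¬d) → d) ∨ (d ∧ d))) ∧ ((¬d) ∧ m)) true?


Search for a satisfying assignment over {d, m}.
Try d=F, m=F: the formula evaluates to T.
A satisfying assignment exists.

Satisfiable.


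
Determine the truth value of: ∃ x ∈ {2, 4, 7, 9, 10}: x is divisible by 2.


Evaluate the predicate on each element: 2:T, 4:T, 7:F, 9:F, 10:T.
Witness x = 2 satisfies the predicate.

T


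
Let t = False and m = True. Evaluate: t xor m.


Exclusive or is true when exactly one operand is true.
Substitute: t=False, m=True.
False xor True evaluates to True.

True


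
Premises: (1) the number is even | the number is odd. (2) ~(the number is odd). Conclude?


Disjunctive syllogism: from (P ∨ Q) and ¬P, infer Q.
One disjunct, 'the number is odd', is ruled out; the other must hold.

the number is even


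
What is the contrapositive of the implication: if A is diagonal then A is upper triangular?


The contrapositive of (P → Q) is (¬Q → ¬P); it is logically equivalent to the original.
Here P = 'A is diagonal' and Q = 'A is upper triangular'.

If not (A is upper triangular), then not (A is diagonal).


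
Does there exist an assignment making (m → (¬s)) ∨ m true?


Search for a satisfying assignment over {m, s}.
Try m=F, s=F: the formula evaluates to T.
A satisfying assignment exists.

Satisfiable.


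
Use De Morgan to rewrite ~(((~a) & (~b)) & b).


De Morgan: the negation of a conjunction is the disjunction of the negations.
Distribute ~ across &, flipping it to |, and negate each literal.

(a | b) | (~b)


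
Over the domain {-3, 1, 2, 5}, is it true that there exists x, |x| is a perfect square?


Evaluate the predicate on each element: -3:F, 1:T, 2:F, 5:F.
Witness x = 1 satisfies the predicate.

T


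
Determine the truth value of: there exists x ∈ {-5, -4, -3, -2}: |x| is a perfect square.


Evaluate the predicate on each element: -5:F, -4:T, -3:F, -2:F.
Witness x = -4 satisfies the predicate.

T


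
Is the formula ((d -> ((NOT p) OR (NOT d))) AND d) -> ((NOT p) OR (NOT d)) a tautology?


Build the truth table over {d, p}:
d | p | φ
---------
F | F | T
T | F | T
F | T | T
T | T | T
Every row evaluates to true.

Yes, it is a tautology.


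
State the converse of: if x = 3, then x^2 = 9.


The converse of (P → Q) is (Q → P). It is not in general equivalent to the original.
Here P = 'x = 3' and Q = 'x^2 = 9'.

If x^2 = 9, then x = 3.


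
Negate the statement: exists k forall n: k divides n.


Negation flips each quantifier (∀↔∃) and negates the inner predicate.
¬(exists k forall n: φ) = forall k exists n: ¬φ.

forall k exists n: ~(k divides n)


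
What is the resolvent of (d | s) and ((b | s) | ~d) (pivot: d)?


The clauses contain complementary literals d and ~d.
Resolution eliminates this pair and disjoins the remaining literals (merging duplicates).

(s | b)


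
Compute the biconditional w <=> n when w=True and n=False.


Biconditional is true when both operands have the same truth value.
Substitute: w=True, n=False.
True <=> False evaluates to False.

False


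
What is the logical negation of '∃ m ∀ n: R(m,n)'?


Negation flips each quantifier (∀↔∃) and negates the inner predicate.
¬(∃ m ∀ n: φ) = ∀ m ∃ n: ¬φ.

∀ m ∃ n: ¬(R(m,n))


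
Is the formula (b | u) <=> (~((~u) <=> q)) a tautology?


Build the truth table over {b, q, u}:
b | q | u | φ
-------------
False | False | False | False
True | False | False | True
False | True | False | True
True | True | False | False
False | False | True | False
True | False | True | False
False | True | True | True
True | True | True | True
Counterexample at row 1: with b=False, q=False, u=False, the formula is False.

No, it is not a tautology.


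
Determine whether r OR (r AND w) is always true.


Build the truth table over {r, w}:
r | w | φ
---------
F | F | F
T | F | T
F | T | F
T | T | T
Counterexample at row 1: with r=F, w=F, the formula is F.

No, it is not a tautology.


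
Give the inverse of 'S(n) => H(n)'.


The inverse of (P → Q) is (¬P → ¬Q). It is equivalent to the converse, not to the original.
Here P = 'S(n)' and Q = 'H(n)'.

If not (S(n)), then not (H(n)).


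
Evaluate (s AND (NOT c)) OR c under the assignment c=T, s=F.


Substitute c=T, s=F:
NOT c = F
s AND (NOT c) = F AND F = F
(s AND (NOT c)) OR c = F OR T = T

T


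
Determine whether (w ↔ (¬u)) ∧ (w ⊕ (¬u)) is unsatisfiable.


Truth table over {u, w}:
u | w | φ
---------
F | F | F
T | F | F
F | T | F
T | T | F
Every row is false.

Yes, it is a contradiction.


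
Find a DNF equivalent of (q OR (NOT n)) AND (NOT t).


Step 1: Distribute ∧ over ∨: (q ∨ (¬n)) ∧ (¬t) = (q ∧ (¬t)) ∨ ((¬n) ∧ (¬t)).

(q AND (NOT t)) OR ((NOT n) AND (NOT t))


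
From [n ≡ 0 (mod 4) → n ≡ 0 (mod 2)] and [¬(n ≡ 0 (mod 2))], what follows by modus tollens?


Modus tollens: from (P → Q) and ¬Q, infer ¬P.
Q = 'n ≡ 0 (mod 2)' is denied; since P → Q, P must also fail.

Not (n ≡ 0 (mod 4)).


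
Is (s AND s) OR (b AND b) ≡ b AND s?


Compare truth tables:
b | s | φ | ψ
-------------
F | F | F | F
T | F | T | F
F | T | T | F
T | T | T | T
They differ at row 2 (b=T, s=F): φ=T but ψ=F.

No, they are not logically equivalent.


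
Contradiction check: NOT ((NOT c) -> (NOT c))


Truth table over {c}:
c | φ
-----
F | F
T | F
Every row is false.

Yes, it is a contradiction.


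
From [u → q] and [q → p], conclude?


Hypothetical syllogism: from (P → Q) and (Q → R), infer (P → R).
Chain the two implications through the shared middle term 'q'.

u → p


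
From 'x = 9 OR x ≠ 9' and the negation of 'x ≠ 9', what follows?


Disjunctive syllogism: from (P ∨ Q) and ¬P, infer Q.
One disjunct, 'x ≠ 9', is ruled out; the other must hold.

x = 9


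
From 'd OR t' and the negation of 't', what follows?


Disjunctive syllogism: from (P ∨ Q) and ¬P, infer Q.
One disjunct, 't', is ruled out; the other must hold.

d


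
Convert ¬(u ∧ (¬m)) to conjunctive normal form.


Step 1: Apply De Morgan: ¬(u ∧ (¬m)) = ¬u ∨ ¬(¬m).
Step 2: Eliminate any double negations (¬¬X = X).

(¬u) ∨ m


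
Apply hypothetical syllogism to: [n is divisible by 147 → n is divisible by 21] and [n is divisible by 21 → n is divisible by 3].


Hypothetical syllogism: from (P → Q) and (Q → R), infer (P → R).
Chain the two implications through the shared middle term 'n is divisible by 21'.

n is divisible by 147 → n is divisible by 3


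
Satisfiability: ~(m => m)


Check all 2 assignments over {m}:
m | φ
-----
False | False
True | False
No assignment makes the formula true.

Unsatisfiable.


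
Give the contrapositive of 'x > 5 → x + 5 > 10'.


The contrapositive of (P → Q) is (¬Q → ¬P); it is logically equivalent to the original.
Here P = 'x > 5' and Q = 'x + 5 > 10'.

If not (x + 5 > 10), then not (x > 5).


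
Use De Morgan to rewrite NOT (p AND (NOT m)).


De Morgan: the negation of a conjunction is the disjunction of the negations.
Distribute NOT across AND, flipping it to OR, and negate each literal.

(NOT p) OR m


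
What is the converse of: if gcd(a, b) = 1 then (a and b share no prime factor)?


The converse of (P → Q) is (Q → P). It is not in general equivalent to the original.
Here P = 'gcd(a, b) = 1' and Q = '(a and b share no prime factor)'.

If (a and b share no prime factor), then gcd(a, b) = 1.


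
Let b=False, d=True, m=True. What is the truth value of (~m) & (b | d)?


Substitute b=False, d=True, m=True:
~m = False
b | d = False | True = True
(~m) & (b | d) = False & True = False

False


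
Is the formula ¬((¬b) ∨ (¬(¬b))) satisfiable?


Check all 2 assignments over {b}:
b | φ
-----
F | F
T | F
No assignment makes the formula true.

Unsatisfiable.


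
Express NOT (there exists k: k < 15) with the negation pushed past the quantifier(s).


¬(for all x: φ) = there exists x: ¬φ, and ¬(there exists x: φ) = for all x: ¬φ.
Apply to the existential statement.

for all k: NOT(k < 15)


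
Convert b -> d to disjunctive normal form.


Step 1: Rewrite b → d as ¬b ∨ d.

(NOT b) OR d


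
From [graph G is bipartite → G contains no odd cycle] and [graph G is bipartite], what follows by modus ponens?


Modus ponens: from (P → Q) and P, infer Q.
P = 'graph G is bipartite' is asserted, and P → Q holds, so Q follows.

G contains no odd cycle.


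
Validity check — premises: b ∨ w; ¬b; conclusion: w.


This matches the form of disjunctive syllogism: the conclusion follows in every model of the premises.

Valid.


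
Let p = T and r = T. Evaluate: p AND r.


Conjunction is true only when both operands are true.
Substitute: p=T, r=T.
T AND T evaluates to T.

T


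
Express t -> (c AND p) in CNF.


Step 1: Rewrite t → (c ∧ p) as ¬t ∨ (c ∧ p).
Step 2: Distribute ∨ over ∧.

((NOT t) OR c) AND ((NOT t) OR p)


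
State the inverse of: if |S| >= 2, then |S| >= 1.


The inverse of (P → Q) is (¬P → ¬Q). It is equivalent to the converse, not to the original.
Here P = '|S| >= 2' and Q = '|S| >= 1'.

If not (|S| >= 2), then not (|S| >= 1).


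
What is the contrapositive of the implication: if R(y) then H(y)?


The contrapositive of (P → Q) is (¬Q → ¬P); it is logically equivalent to the original.
Here P = 'R(y)' and Q = 'H(y)'.

If not (H(y)), then not (R(y)).


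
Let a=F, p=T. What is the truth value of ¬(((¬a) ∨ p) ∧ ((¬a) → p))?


Substitute a=F, p=T:
¬a = T
(¬a) ∨ p = T ∨ T = T
¬a = T
(¬a) → p = T → T = T
((¬a) ∨ p) ∧ ((¬a) → p) = T ∧ T = T
¬(((¬a) ∨ p) ∧ ((¬a) → p)) = F

F


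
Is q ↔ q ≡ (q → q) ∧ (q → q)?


Compare truth tables:
q | φ | ψ
---------
F | T | T
T | T | T
The columns φ and ψ agree on every row.

Yes, they are logically equivalent.
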